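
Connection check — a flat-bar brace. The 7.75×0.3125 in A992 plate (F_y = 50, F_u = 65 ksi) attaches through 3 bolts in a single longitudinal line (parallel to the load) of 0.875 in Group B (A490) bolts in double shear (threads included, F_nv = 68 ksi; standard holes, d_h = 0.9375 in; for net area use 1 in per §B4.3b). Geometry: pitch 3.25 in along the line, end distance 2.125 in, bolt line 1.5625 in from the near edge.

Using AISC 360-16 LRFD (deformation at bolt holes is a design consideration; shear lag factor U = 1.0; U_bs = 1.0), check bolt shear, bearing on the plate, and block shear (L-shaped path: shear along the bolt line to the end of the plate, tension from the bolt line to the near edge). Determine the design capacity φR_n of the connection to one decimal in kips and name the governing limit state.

Bolt shear: A_b = π(0.875)²/4 = 0.60132 in². φR_n = 0.75 × 68 × 0.60132 × 3 × 2 = 184.0 kips.
Bearing (0.3125 in plate, F_u = 65 ksi): end bolts L_c = 2.125 − 0.9375/2 = 1.65625, R_n = min(1.2×1.65625×0.3125×65, 2.4×0.875×0.3125×65) = 40.371 kips/bolt; interior L_c = 3.25 − 0.9375 = 2.3125, R_n = 42.656 kips/bolt. φR_n = 0.75 × (1×40.371 + 2×42.656) = 94.3 kips.
Block shear: shear path 1×[2.125+2×3.25] = 1×8.625 in, A_gv = 2.6953, A_nv = 1×(8.625 − 2.5×1)×0.3125 = 1.9141 in²; tension to near edge: (1.5625 − 0.5×1)×0.3125 = 0.33203 in². R_n = min(0.6×65×1.9141, 0.6×50×2.6953) + 1.0×65×0.33203 = min(74.65, 80.859) + 21.582 = 96.232 kips. φR_n = 0.75 × 96.232 = 72.2 kips.
Governing: min(184.0, 94.3, 72.2) = 72.2 kips → block shear.

72.2 kips (block shear governs)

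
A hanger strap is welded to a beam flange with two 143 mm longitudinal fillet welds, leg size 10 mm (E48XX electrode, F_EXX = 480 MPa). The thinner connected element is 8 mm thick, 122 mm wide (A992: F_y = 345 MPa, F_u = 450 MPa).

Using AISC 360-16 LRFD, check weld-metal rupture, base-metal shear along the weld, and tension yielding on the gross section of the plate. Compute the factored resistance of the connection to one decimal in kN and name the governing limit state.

303.0 kN (gross-section yield governs)

Weld metal: throat = 0.707×10 = 7.07 mm, L = 2×143 = 286 mm. φR_n = 0.75 × 0.6 × 480 × 7.07 × 286 = 436.8 kN.
Base metal shear (8 mm plate): yield φR_n = 1.0×0.6×345×8×286 = 473.6 kN; rupture φR_n = 0.75×0.6×450×8×286 = 463.3 kN; take 463.3 kN (rupture).
Tension yield (gross): A_g = 122×8 = 976 mm². φR_n = 0.90 × 345 × 976 = 303.0 kN.
Governing: min(436.8, 463.3, 303.0) = 303.0 kN → gross-section yield.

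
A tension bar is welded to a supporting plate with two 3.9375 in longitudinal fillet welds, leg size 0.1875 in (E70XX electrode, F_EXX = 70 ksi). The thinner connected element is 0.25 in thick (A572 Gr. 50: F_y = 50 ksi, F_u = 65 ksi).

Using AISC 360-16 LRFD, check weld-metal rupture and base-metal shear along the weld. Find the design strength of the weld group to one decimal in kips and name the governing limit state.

Weld metal: throat = 0.707×0.1875 = 0.13256 in, L = 2×3.9375 = 7.875 in. φR_n = 0.75 × 0.6 × 70 × 0.13256 × 7.875 = 32.9 kips.
Base metal shear (0.25 in plate): yield φR_n = 1.0×0.6×50×0.25×7.875 = 59.1 kips; rupture φR_n = 0.75×0.6×65×0.25×7.875 = 57.6 kips; take 57.6 kips (rupture).
Governing: min(32.9, 57.6) = 32.9 kips → weld metal.

32.9 kips (weld metal governs)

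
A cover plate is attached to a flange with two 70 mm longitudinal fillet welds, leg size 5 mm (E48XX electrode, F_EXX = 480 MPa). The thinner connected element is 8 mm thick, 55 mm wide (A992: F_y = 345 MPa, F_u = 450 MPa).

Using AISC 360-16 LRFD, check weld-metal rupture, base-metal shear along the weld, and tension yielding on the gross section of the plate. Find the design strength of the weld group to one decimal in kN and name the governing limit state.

106.9 kN (weld metal governs)

Weld metal: throat = 0.707×5 = 3.535 mm, L = 2×70 = 140 mm. φR_n = 0.75 × 0.6 × 480 × 3.535 × 140 = 106.9 kN.
Base metal shear (8 mm plate): yield φR_n = 1.0×0.6×345×8×140 = 231.8 kN; rupture φR_n = 0.75×0.6×450×8×140 = 226.8 kN; take 226.8 kN (rupture).
Tension yield (gross): A_g = 55×8 = 440 mm². φR_n = 0.90 × 345 × 440 = 136.6 kN.
Governing: min(106.9, 226.8, 136.6) = 106.9 kN → weld metal.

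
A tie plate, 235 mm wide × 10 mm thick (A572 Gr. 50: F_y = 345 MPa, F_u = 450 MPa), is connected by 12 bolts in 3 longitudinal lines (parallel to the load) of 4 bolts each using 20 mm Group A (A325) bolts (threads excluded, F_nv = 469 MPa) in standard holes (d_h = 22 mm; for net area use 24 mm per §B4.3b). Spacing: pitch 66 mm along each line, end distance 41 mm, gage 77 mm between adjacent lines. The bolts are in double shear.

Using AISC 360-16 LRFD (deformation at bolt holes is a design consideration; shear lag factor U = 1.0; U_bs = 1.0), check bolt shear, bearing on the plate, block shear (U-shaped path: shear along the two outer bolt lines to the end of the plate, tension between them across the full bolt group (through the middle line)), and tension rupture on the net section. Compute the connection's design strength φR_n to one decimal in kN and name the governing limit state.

Bolt shear: A_b = π(20)²/4 = 314.16 mm². φR_n = 0.75 × 469 × 314.16 × 12 × 2 = 2652.1 kN.
Bearing (10 mm plate, F_u = 450 MPa): end bolts L_c = 41 − 22/2 = 30, R_n = min(1.2×30×10×450, 2.4×20×10×450) = 162 kN/bolt; interior L_c = 66 − 22 = 44, R_n = 216 kN/bolt. φR_n = 0.75 × (3×162 + 9×216) = 1822.5 kN.
Block shear: shear path 2×[41+3×66] = 2×239 mm, A_gv = 4780, A_nv = 2×(239 − 3.5×24)×10 = 3100 mm²; tension across gage: (154 − 2×24)×10 = 1060 mm². R_n = min(0.6×450×3100, 0.6×345×4780) + 1.0×450×1060 = min(837, 989.46) + 477 = 1314 kN. φR_n = 0.75 × 1314 = 985.5 kN.
Tension rupture (net): A_n = (235 − 3×24)×10 = 1630 mm² (U = 1.0, A_e = A_n). φR_n = 0.75 × 450 × 1630 = 550.1 kN.
Governing: min(2652.1, 1822.5, 985.5, 550.1) = 550.1 kN → net-section rupture.

550.1 kN (net-section rupture governs)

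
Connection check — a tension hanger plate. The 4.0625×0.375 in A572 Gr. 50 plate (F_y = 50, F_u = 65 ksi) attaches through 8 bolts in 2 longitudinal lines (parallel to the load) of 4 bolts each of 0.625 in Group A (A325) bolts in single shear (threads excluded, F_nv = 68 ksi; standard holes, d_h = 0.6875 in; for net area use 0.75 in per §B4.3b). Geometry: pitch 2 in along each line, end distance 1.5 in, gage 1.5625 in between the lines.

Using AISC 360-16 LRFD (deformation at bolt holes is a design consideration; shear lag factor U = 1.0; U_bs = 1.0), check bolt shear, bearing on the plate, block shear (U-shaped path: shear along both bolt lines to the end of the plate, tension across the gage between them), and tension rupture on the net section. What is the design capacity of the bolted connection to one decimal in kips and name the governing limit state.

46.8 kips (net-section rupture governs)

Bolt shear: A_b = π(0.625)²/4 = 0.3068 in². φR_n = 0.75 × 68 × 0.3068 × 8 × 1 = 125.2 kips.
Bearing (0.375 in plate, F_u = 65 ksi): end bolts L_c = 1.5 − 0.6875/2 = 1.15625, R_n = min(1.2×1.15625×0.375×65, 2.4×0.625×0.375×65) = 33.82 kips/bolt; interior L_c = 2 − 0.6875 = 1.3125, R_n = 36.563 kips/bolt. φR_n = 0.75 × (2×33.82 + 6×36.563) = 215.3 kips.
Block shear: shear path 2×[1.5+3×2] = 2×7.5 in, A_gv = 5.625, A_nv = 2×(7.5 − 3.5×0.75)×0.375 = 3.6563 in²; tension across gage: (1.5625 − 1×0.75)×0.375 = 0.30469 in². R_n = min(0.6×65×3.6563, 0.6×50×5.625) + 1.0×65×0.30469 = min(142.6, 168.75) + 19.805 = 162.41 kips. φR_n = 0.75 × 162.41 = 121.8 kips.
Tension rupture (net): A_n = (4.0625 − 2×0.75)×0.375 = 0.96094 in² (U = 1.0, A_e = A_n). φR_n = 0.75 × 65 × 0.96094 = 46.8 kips.
Governing: min(125.2, 215.3, 121.8, 46.8) = 46.8 kips → net-section rupture.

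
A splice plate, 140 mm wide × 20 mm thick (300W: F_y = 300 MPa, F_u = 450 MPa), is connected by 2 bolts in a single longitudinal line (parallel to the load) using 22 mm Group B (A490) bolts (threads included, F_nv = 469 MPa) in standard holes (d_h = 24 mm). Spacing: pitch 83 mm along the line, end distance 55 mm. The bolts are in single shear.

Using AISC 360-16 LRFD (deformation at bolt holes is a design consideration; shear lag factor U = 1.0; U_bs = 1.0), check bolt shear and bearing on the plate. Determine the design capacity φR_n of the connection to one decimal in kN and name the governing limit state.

267.4 kN (bolt shear governs)

Bolt shear: A_b = π(22)²/4 = 380.13 mm². φR_n = 0.75 × 469 × 380.13 × 2 × 1 = 267.4 kN.
Bearing (20 mm plate, F_u = 450 MPa): end bolts L_c = 55 − 24/2 = 43, R_n = min(1.2×43×20×450, 2.4×22×20×450) = 464.4 kN/bolt; interior L_c = 83 − 24 = 59, R_n = 475.2 kN/bolt. φR_n = 0.75 × (1×464.4 + 1×475.2) = 704.7 kN.
Governing: min(267.4, 704.7) = 267.4 kN → bolt shear.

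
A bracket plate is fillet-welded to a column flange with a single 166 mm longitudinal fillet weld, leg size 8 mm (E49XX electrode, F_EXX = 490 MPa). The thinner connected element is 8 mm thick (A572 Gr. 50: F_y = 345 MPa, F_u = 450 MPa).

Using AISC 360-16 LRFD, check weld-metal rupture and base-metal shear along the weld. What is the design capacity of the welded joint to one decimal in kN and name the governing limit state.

Weld metal: throat = 0.707×8 = 5.656 mm, L = 166 mm. φR_n = 0.75 × 0.6 × 490 × 5.656 × 166 = 207.0 kN.
Base metal shear (8 mm plate): yield φR_n = 1.0×0.6×345×8×166 = 274.9 kN; rupture φR_n = 0.75×0.6×450×8×166 = 268.9 kN; take 268.9 kN (rupture).
Governing: min(207.0, 268.9) = 207.0 kN → weld metal.

207.0 kN (weld metal governs)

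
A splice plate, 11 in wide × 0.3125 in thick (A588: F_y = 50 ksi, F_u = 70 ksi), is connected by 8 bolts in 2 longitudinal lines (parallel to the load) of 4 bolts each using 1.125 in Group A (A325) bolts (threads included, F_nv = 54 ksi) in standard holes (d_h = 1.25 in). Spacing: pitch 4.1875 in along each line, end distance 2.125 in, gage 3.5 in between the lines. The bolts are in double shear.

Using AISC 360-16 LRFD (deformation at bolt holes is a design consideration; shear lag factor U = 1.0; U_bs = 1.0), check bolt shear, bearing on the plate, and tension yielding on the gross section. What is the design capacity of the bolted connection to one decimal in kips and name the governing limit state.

Bolt shear: A_b = π(1.125)²/4 = 0.99402 in². φR_n = 0.75 × 54 × 0.99402 × 8 × 2 = 644.1 kips.
Bearing (0.3125 in plate, F_u = 70 ksi): end bolts L_c = 2.125 − 1.25/2 = 1.5, R_n = min(1.2×1.5×0.3125×70, 2.4×1.125×0.3125×70) = 39.375 kips/bolt; interior L_c = 4.1875 − 1.25 = 2.9375, R_n = 59.063 kips/bolt. φR_n = 0.75 × (2×39.375 + 6×59.063) = 324.8 kips.
Tension yield (gross): A_g = 11×0.3125 = 3.4375 in². φR_n = 0.90 × 50 × 3.4375 = 154.7 kips.
Governing: min(644.1, 324.8, 154.7) = 154.7 kips → gross-section yield.

154.7 kips (gross-section yield governs)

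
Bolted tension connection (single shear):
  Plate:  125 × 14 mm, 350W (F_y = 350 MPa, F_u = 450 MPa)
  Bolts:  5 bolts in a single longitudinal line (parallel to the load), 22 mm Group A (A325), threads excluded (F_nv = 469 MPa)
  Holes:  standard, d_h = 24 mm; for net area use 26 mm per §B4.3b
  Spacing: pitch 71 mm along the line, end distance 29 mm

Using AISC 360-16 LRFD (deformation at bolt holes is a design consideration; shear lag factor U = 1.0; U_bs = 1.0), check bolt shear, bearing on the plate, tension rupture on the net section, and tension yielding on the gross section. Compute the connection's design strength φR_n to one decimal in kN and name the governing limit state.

Bolt shear: A_b = π(22)²/4 = 380.13 mm². φR_n = 0.75 × 469 × 380.13 × 5 × 1 = 668.6 kN.
Bearing (14 mm plate, F_u = 450 MPa): end bolts L_c = 29 − 24/2 = 17, R_n = min(1.2×17×14×450, 2.4×22×14×450) = 128.52 kN/bolt; interior L_c = 71 − 24 = 47, R_n = 332.64 kN/bolt. φR_n = 0.75 × (1×128.52 + 4×332.64) = 1094.3 kN.
Tension rupture (net): A_n = (125 − 1×26)×14 = 1386 mm² (U = 1.0, A_e = A_n). φR_n = 0.75 × 450 × 1386 = 467.8 kN.
Tension yield (gross): A_g = 125×14 = 1750 mm². φR_n = 0.90 × 350 × 1750 = 551.3 kN.
Governing: min(668.6, 1094.3, 467.8, 551.3) = 467.8 kN → net-section rupture.

467.8 kN (net-section rupture governs)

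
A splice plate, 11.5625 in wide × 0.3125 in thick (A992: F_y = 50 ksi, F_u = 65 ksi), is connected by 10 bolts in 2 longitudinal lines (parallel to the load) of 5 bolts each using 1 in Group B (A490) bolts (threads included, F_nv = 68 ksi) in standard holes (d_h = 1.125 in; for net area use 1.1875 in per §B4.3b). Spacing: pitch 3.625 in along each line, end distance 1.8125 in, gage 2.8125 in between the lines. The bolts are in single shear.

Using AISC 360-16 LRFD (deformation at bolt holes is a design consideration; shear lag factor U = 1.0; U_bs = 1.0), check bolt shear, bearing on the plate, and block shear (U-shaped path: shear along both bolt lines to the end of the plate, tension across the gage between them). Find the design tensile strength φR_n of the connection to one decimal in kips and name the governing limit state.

225.3 kips (block shear governs)

Bolt shear: A_b = π(1)²/4 = 0.7854 in². φR_n = 0.75 × 68 × 0.7854 × 10 × 1 = 400.6 kips.
Bearing (0.3125 in plate, F_u = 65 ksi): end bolts L_c = 1.8125 − 1.125/2 = 1.25, R_n = min(1.2×1.25×0.3125×65, 2.4×1×0.3125×65) = 30.469 kips/bolt; interior L_c = 3.625 − 1.125 = 2.5, R_n = 48.75 kips/bolt. φR_n = 0.75 × (2×30.469 + 8×48.75) = 338.2 kips.
Block shear: shear path 2×[1.8125+4×3.625] = 2×16.3125 in, A_gv = 10.195, A_nv = 2×(16.3125 − 4.5×1.1875)×0.3125 = 6.8555 in²; tension across gage: (2.8125 − 1×1.1875)×0.3125 = 0.50781 in². R_n = min(0.6×65×6.8555, 0.6×50×10.195) + 1.0×65×0.50781 = min(267.36, 305.85) + 33.008 = 300.37 kips. φR_n = 0.75 × 300.37 = 225.3 kips.
Governing: min(400.6, 338.2, 225.3) = 225.3 kips → block shear.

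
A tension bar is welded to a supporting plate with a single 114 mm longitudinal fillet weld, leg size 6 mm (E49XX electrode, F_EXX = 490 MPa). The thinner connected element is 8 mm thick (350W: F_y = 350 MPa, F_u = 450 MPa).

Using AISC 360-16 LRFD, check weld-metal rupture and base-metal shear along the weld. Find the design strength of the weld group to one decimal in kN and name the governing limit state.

106.6 kN (weld metal governs)

Weld metal: throat = 0.707×6 = 4.242 mm, L = 114 mm. φR_n = 0.75 × 0.6 × 490 × 4.242 × 114 = 106.6 kN.
Base metal shear (8 mm plate): yield φR_n = 1.0×0.6×350×8×114 = 191.5 kN; rupture φR_n = 0.75×0.6×450×8×114 = 184.7 kN; take 184.7 kN (rupture).
Governing: min(106.6, 184.7) = 106.6 kN → weld metal.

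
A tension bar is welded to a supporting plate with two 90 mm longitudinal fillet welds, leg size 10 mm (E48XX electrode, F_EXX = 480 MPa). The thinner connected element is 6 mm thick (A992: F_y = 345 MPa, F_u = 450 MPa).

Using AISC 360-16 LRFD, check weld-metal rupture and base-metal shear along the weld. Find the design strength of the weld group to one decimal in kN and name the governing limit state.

Weld metal: throat = 0.707×10 = 7.07 mm, L = 2×90 = 180 mm. φR_n = 0.75 × 0.6 × 480 × 7.07 × 180 = 274.9 kN.
Base metal shear (6 mm plate): yield φR_n = 1.0×0.6×345×6×180 = 223.6 kN; rupture φR_n = 0.75×0.6×450×6×180 = 218.7 kN; take 218.7 kN (rupture).
Governing: min(274.9, 218.7) = 218.7 kN → base-metal shear.

218.7 kN (base-metal shear governs)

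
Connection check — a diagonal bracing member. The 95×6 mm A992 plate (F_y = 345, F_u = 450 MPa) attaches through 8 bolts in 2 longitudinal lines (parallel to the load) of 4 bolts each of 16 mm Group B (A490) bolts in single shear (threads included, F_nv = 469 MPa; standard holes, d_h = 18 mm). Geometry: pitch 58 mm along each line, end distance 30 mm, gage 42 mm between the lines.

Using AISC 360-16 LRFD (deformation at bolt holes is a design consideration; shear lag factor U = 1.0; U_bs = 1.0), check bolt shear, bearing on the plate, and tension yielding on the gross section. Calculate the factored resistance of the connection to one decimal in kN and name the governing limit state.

177.0 kN (gross-section yield governs)

Bolt shear: A_b = π(16)²/4 = 201.06 mm². φR_n = 0.75 × 469 × 201.06 × 8 × 1 = 565.8 kN.
Bearing (6 mm plate, F_u = 450 MPa): end bolts L_c = 30 − 18/2 = 21, R_n = min(1.2×21×6×450, 2.4×16×6×450) = 68.04 kN/bolt; interior L_c = 58 − 18 = 40, R_n = 103.68 kN/bolt. φR_n = 0.75 × (2×68.04 + 6×103.68) = 568.6 kN.
Tension yield (gross): A_g = 95×6 = 570 mm². φR_n = 0.90 × 345 × 570 = 177.0 kN.
Governing: min(565.8, 568.6, 177.0) = 177.0 kN → gross-section yield.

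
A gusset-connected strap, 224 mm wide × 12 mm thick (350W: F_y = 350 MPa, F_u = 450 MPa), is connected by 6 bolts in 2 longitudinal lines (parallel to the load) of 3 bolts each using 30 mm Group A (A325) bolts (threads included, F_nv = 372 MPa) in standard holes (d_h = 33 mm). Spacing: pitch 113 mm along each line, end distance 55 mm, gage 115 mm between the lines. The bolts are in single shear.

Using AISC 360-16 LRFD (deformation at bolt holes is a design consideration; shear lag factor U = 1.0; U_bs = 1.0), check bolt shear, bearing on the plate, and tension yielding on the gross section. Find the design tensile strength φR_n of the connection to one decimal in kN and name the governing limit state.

846.7 kN (gross-section yield governs)

Bolt shear: A_b = π(30)²/4 = 706.86 mm². φR_n = 0.75 × 372 × 706.86 × 6 × 1 = 1183.3 kN.
Bearing (12 mm plate, F_u = 450 MPa): end bolts L_c = 55 − 33/2 = 38.5, R_n = min(1.2×38.5×12×450, 2.4×30×12×450) = 249.48 kN/bolt; interior L_c = 113 − 33 = 80, R_n = 388.8 kN/bolt. φR_n = 0.75 × (2×249.48 + 4×388.8) = 1540.6 kN.
Tension yield (gross): A_g = 224×12 = 2688 mm². φR_n = 0.90 × 350 × 2688 = 846.7 kN.
Governing: min(1183.3, 1540.6, 846.7) = 846.7 kN → gross-section yield.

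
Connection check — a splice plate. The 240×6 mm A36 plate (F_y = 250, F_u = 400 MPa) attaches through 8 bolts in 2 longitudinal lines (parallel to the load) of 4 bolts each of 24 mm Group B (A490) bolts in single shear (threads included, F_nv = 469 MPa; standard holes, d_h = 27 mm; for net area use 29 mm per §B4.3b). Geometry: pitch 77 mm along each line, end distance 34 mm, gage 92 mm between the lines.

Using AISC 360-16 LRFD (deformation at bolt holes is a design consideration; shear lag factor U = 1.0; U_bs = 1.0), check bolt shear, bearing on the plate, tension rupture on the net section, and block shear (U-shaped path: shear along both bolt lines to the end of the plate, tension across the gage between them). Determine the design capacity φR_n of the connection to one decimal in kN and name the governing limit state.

327.6 kN (net-section rupture governs)

Bolt shear: A_b = π(24)²/4 = 452.39 mm². φR_n = 0.75 × 469 × 452.39 × 8 × 1 = 1273.0 kN.
Bearing (6 mm plate, F_u = 400 MPa): end bolts L_c = 34 − 27/2 = 20.5, R_n = min(1.2×20.5×6×400, 2.4×24×6×400) = 59.04 kN/bolt; interior L_c = 77 − 27 = 50, R_n = 138.24 kN/bolt. φR_n = 0.75 × (2×59.04 + 6×138.24) = 710.6 kN.
Tension rupture (net): A_n = (240 − 2×29)×6 = 1092 mm² (U = 1.0, A_e = A_n). φR_n = 0.75 × 400 × 1092 = 327.6 kN.
Block shear: shear path 2×[34+3×77] = 2×265 mm, A_gv = 3180, A_nv = 2×(265 − 3.5×29)×6 = 1962 mm²; tension across gage: (92 − 1×29)×6 = 378 mm². R_n = min(0.6×400×1962, 0.6×250×3180) + 1.0×400×378 = min(470.88, 477) + 151.2 = 622.08 kN. φR_n = 0.75 × 622.08 = 466.6 kN.
Governing: min(1273.0, 710.6, 327.6, 466.6) = 327.6 kN → net-section rupture.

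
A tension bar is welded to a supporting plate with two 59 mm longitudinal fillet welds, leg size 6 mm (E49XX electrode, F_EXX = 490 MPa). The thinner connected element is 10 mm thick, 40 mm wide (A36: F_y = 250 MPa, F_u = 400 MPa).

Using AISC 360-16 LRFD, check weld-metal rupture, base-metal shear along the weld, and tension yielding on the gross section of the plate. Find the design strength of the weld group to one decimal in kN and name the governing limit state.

90.0 kN (gross-section yield governs)

Weld metal: throat = 0.707×6 = 4.242 mm, L = 2×59 = 118 mm. φR_n = 0.75 × 0.6 × 490 × 4.242 × 118 = 110.4 kN.
Base metal shear (10 mm plate): yield φR_n = 1.0×0.6×250×10×118 = 177.0 kN; rupture φR_n = 0.75×0.6×400×10×118 = 212.4 kN; take 177.0 kN (yield).
Tension yield (gross): A_g = 40×10 = 400 mm². φR_n = 0.90 × 250 × 400 = 90.0 kN.
Governing: min(110.4, 177.0, 90.0) = 90.0 kN → gross-section yield.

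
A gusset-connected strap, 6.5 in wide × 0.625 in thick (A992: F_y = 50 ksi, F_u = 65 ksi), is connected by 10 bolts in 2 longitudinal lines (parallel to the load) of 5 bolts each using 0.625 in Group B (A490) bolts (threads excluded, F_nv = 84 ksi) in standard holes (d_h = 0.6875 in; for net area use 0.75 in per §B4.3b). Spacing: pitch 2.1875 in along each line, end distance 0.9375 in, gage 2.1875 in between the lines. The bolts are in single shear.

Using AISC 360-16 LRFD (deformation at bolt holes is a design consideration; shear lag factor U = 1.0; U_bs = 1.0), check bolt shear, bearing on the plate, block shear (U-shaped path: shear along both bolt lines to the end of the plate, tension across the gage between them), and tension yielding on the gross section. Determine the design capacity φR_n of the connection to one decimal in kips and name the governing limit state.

Bolt shear: A_b = π(0.625)²/4 = 0.3068 in². φR_n = 0.75 × 84 × 0.3068 × 10 × 1 = 193.3 kips.
Bearing (0.625 in plate, F_u = 65 ksi): end bolts L_c = 0.9375 − 0.6875/2 = 0.59375, R_n = min(1.2×0.59375×0.625×65, 2.4×0.625×0.625×65) = 28.945 kips/bolt; interior L_c = 2.1875 − 0.6875 = 1.5, R_n = 60.938 kips/bolt. φR_n = 0.75 × (2×28.945 + 8×60.938) = 409.0 kips.
Block shear: shear path 2×[0.9375+4×2.1875] = 2×9.6875 in, A_gv = 12.109, A_nv = 2×(9.6875 − 4.5×0.75)×0.625 = 7.8906 in²; tension across gage: (2.1875 − 1×0.75)×0.625 = 0.89844 in². R_n = min(0.6×65×7.8906, 0.6×50×12.109) + 1.0×65×0.89844 = min(307.73, 363.27) + 58.399 = 366.13 kips. φR_n = 0.75 × 366.13 = 274.6 kips.
Tension yield (gross): A_g = 6.5×0.625 = 4.0625 in². φR_n = 0.90 × 50 × 4.0625 = 182.8 kips.
Governing: min(193.3, 409.0, 274.6, 182.8) = 182.8 kips → gross-section yield.

182.8 kips (gross-section yield governs)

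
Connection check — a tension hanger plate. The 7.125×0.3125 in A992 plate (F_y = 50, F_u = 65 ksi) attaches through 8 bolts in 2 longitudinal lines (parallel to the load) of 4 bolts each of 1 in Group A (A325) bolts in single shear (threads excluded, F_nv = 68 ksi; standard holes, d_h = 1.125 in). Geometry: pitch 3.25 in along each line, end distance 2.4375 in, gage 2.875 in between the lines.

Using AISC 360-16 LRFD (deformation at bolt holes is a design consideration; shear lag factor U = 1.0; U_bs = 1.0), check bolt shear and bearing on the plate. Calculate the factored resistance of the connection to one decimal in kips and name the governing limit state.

Bolt shear: A_b = π(1)²/4 = 0.7854 in². φR_n = 0.75 × 68 × 0.7854 × 8 × 1 = 320.4 kips.
Bearing (0.3125 in plate, F_u = 65 ksi): end bolts L_c = 2.4375 − 1.125/2 = 1.875, R_n = min(1.2×1.875×0.3125×65, 2.4×1×0.3125×65) = 45.703 kips/bolt; interior L_c = 3.25 − 1.125 = 2.125, R_n = 48.75 kips/bolt. φR_n = 0.75 × (2×45.703 + 6×48.75) = 287.9 kips.
Governing: min(320.4, 287.9) = 287.9 kips → bearing.

287.9 kips (bearing governs)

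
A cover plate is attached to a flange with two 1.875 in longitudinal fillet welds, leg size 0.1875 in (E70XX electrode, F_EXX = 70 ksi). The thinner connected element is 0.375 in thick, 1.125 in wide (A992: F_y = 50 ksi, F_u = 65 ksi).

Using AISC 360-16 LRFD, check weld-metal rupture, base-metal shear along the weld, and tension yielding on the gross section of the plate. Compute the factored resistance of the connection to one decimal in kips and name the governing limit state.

Weld metal: throat = 0.707×0.1875 = 0.13256 in, L = 2×1.875 = 3.75 in. φR_n = 0.75 × 0.6 × 70 × 0.13256 × 3.75 = 15.7 kips.
Base metal shear (0.375 in plate): yield φR_n = 1.0×0.6×50×0.375×3.75 = 42.2 kips; rupture φR_n = 0.75×0.6×65×0.375×3.75 = 41.1 kips; take 41.1 kips (rupture).
Tension yield (gross): A_g = 1.125×0.375 = 0.42188 in². φR_n = 0.90 × 50 × 0.42188 = 19.0 kips.
Governing: min(15.7, 41.1, 19.0) = 15.7 kips → weld metal.

15.7 kips (weld metal governs)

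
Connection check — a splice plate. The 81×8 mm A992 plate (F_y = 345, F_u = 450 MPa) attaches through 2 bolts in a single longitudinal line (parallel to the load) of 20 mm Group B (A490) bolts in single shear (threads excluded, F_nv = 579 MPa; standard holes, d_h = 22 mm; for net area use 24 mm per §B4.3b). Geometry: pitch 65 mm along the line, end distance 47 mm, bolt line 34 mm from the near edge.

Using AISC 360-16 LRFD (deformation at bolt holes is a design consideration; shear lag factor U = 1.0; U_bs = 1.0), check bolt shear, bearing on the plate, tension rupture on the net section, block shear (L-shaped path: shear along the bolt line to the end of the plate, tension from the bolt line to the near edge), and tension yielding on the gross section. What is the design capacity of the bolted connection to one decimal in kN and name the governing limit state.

153.9 kN (net-section rupture governs)

Bolt shear: A_b = π(20)²/4 = 314.16 mm². φR_n = 0.75 × 579 × 314.16 × 2 × 1 = 272.8 kN.
Bearing (8 mm plate, F_u = 450 MPa): end bolts L_c = 47 − 22/2 = 36, R_n = min(1.2×36×8×450, 2.4×20×8×450) = 155.52 kN/bolt; interior L_c = 65 − 22 = 43, R_n = 172.8 kN/bolt. φR_n = 0.75 × (1×155.52 + 1×172.8) = 246.2 kN.
Tension rupture (net): A_n = (81 − 1×24)×8 = 456 mm² (U = 1.0, A_e = A_n). φR_n = 0.75 × 450 × 456 = 153.9 kN.
Block shear: shear path 1×[47+1×65] = 1×112 mm, A_gv = 896, A_nv = 1×(112 − 1.5×24)×8 = 608 mm²; tension to near edge: (34 − 0.5×24)×8 = 176 mm². R_n = min(0.6×450×608, 0.6×345×896) + 1.0×450×176 = min(164.16, 185.47) + 79.2 = 243.36 kN. φR_n = 0.75 × 243.36 = 182.5 kN.
Tension yield (gross): A_g = 81×8 = 648 mm². φR_n = 0.90 × 345 × 648 = 201.2 kN.
Governing: min(272.8, 246.2, 153.9, 182.5, 201.2) = 153.9 kN → net-section rupture.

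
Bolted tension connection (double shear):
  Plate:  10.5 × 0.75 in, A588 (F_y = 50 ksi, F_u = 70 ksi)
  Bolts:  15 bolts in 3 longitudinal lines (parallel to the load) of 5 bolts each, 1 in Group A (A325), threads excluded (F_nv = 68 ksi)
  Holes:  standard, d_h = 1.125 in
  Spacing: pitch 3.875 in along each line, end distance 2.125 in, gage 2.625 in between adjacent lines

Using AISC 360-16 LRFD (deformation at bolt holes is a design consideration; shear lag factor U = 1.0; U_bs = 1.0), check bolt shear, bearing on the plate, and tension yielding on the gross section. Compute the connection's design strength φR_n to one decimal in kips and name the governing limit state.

Bolt shear: A_b = π(1)²/4 = 0.7854 in². φR_n = 0.75 × 68 × 0.7854 × 15 × 2 = 1201.7 kips.
Bearing (0.75 in plate, F_u = 70 ksi): end bolts L_c = 2.125 − 1.125/2 = 1.5625, R_n = min(1.2×1.5625×0.75×70, 2.4×1×0.75×70) = 98.438 kips/bolt; interior L_c = 3.875 − 1.125 = 2.75, R_n = 126 kips/bolt. φR_n = 0.75 × (3×98.438 + 12×126) = 1355.5 kips.
Tension yield (gross): A_g = 10.5×0.75 = 7.875 in². φR_n = 0.90 × 50 × 7.875 = 354.4 kips.
Governing: min(1201.7, 1355.5, 354.4) = 354.4 kips → gross-section yield.

354.4 kips (gross-section yield governs)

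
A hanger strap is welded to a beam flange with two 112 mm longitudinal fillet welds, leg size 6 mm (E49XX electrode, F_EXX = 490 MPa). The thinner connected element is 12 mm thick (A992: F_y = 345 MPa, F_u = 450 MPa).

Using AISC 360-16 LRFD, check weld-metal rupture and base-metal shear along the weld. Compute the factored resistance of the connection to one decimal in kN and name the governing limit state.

Weld metal: throat = 0.707×6 = 4.242 mm, L = 2×112 = 224 mm. φR_n = 0.75 × 0.6 × 490 × 4.242 × 224 = 209.5 kN.
Base metal shear (12 mm plate): yield φR_n = 1.0×0.6×345×12×224 = 556.4 kN; rupture φR_n = 0.75×0.6×450×12×224 = 544.3 kN; take 544.3 kN (rupture).
Governing: min(209.5, 544.3) = 209.5 kN → weld metal.

209.5 kN (weld metal governs)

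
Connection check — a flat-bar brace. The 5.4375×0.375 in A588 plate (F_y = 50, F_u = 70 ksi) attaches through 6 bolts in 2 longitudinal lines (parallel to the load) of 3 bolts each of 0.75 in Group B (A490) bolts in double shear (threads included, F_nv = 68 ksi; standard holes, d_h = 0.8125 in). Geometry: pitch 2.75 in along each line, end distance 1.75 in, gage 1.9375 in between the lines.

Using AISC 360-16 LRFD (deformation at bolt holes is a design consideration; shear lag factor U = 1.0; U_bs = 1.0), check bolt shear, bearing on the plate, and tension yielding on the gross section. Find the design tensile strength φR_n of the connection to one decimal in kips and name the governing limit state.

91.8 kips (gross-section yield governs)

Bolt shear: A_b = π(0.75)²/4 = 0.44179 in². φR_n = 0.75 × 68 × 0.44179 × 6 × 2 = 270.4 kips.
Bearing (0.375 in plate, F_u = 70 ksi): end bolts L_c = 1.75 − 0.8125/2 = 1.34375, R_n = min(1.2×1.34375×0.375×70, 2.4×0.75×0.375×70) = 42.328 kips/bolt; interior L_c = 2.75 − 0.8125 = 1.9375, R_n = 47.25 kips/bolt. φR_n = 0.75 × (2×42.328 + 4×47.25) = 205.2 kips.
Tension yield (gross): A_g = 5.4375×0.375 = 2.0391 in². φR_n = 0.90 × 50 × 2.0391 = 91.8 kips.
Governing: min(270.4, 205.2, 91.8) = 91.8 kips → gross-section yield.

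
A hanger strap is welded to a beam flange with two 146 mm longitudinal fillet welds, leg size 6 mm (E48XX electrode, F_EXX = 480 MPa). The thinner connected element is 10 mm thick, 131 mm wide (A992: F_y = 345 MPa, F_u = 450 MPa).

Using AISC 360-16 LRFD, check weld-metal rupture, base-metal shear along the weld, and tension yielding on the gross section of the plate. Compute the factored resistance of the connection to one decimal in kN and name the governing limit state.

Weld metal: throat = 0.707×6 = 4.242 mm, L = 2×146 = 292 mm. φR_n = 0.75 × 0.6 × 480 × 4.242 × 292 = 267.6 kN.
Base metal shear (10 mm plate): yield φR_n = 1.0×0.6×345×10×292 = 604.4 kN; rupture φR_n = 0.75×0.6×450×10×292 = 591.3 kN; take 591.3 kN (rupture).
Tension yield (gross): A_g = 131×10 = 1310 mm². φR_n = 0.90 × 345 × 1310 = 406.8 kN.
Governing: min(267.6, 591.3, 406.8) = 267.6 kN → weld metal.

267.6 kN (weld metal governs)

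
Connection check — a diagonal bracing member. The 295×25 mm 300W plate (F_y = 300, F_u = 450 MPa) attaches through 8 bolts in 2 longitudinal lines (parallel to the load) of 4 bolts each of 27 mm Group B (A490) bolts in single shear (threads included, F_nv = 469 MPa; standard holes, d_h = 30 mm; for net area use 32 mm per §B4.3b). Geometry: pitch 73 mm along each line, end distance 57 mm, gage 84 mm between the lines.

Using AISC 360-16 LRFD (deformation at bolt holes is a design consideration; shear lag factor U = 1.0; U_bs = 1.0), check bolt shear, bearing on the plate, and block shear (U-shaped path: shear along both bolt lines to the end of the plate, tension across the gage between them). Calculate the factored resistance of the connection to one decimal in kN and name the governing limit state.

1611.2 kN (bolt shear governs)

Bolt shear: A_b = π(27)²/4 = 572.56 mm². φR_n = 0.75 × 469 × 572.56 × 8 × 1 = 1611.2 kN.
Bearing (25 mm plate, F_u = 450 MPa): end bolts L_c = 57 − 30/2 = 42, R_n = min(1.2×42×25×450, 2.4×27×25×450) = 567 kN/bolt; interior L_c = 73 − 30 = 43, R_n = 580.5 kN/bolt. φR_n = 0.75 × (2×567 + 6×580.5) = 3462.8 kN.
Block shear: shear path 2×[57+3×73] = 2×276 mm, A_gv = 13800, A_nv = 2×(276 − 3.5×32)×25 = 8200 mm²; tension across gage: (84 − 1×32)×25 = 1300 mm². R_n = min(0.6×450×8200, 0.6×300×13800) + 1.0×450×1300 = min(2214, 2484) + 585 = 2799 kN. φR_n = 0.75 × 2799 = 2099.3 kN.
Governing: min(1611.2, 3462.8, 2099.3) = 1611.2 kN → bolt shear.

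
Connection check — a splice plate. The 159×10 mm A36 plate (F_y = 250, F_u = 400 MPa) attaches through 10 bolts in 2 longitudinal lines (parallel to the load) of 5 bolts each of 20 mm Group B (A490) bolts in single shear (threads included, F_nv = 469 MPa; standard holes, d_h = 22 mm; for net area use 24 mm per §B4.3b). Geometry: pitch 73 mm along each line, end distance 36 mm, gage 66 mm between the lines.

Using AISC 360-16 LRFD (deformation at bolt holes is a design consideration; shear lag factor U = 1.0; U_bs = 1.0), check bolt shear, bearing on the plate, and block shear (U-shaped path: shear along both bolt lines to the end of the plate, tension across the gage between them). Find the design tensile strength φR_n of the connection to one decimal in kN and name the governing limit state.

864.0 kN (block shear governs)

Bolt shear: A_b = π(20)²/4 = 314.16 mm². φR_n = 0.75 × 469 × 314.16 × 10 × 1 = 1105.1 kN.
Bearing (10 mm plate, F_u = 400 MPa): end bolts L_c = 36 − 22/2 = 25, R_n = min(1.2×25×10×400, 2.4×20×10×400) = 120 kN/bolt; interior L_c = 73 − 22 = 51, R_n = 192 kN/bolt. φR_n = 0.75 × (2×120 + 8×192) = 1332.0 kN.
Block shear: shear path 2×[36+4×73] = 2×328 mm, A_gv = 6560, A_nv = 2×(328 − 4.5×24)×10 = 4400 mm²; tension across gage: (66 − 1×24)×10 = 420 mm². R_n = min(0.6×400×4400, 0.6×250×6560) + 1.0×400×420 = min(1056, 984) + 168 = 1152 kN. φR_n = 0.75 × 1152 = 864.0 kN.
Governing: min(1105.1, 1332.0, 864.0) = 864.0 kN → block shear.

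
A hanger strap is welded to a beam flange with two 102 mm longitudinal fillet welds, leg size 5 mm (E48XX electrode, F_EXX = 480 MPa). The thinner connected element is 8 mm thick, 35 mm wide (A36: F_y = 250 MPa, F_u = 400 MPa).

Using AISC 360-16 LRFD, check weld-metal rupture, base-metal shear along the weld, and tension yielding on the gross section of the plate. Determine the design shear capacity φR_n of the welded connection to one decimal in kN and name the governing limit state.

Weld metal: throat = 0.707×5 = 3.535 mm, L = 2×102 = 204 mm. φR_n = 0.75 × 0.6 × 480 × 3.535 × 204 = 155.8 kN.
Base metal shear (8 mm plate): yield φR_n = 1.0×0.6×250×8×204 = 244.8 kN; rupture φR_n = 0.75×0.6×400×8×204 = 293.8 kN; take 244.8 kN (yield).
Tension yield (gross): A_g = 35×8 = 280 mm². φR_n = 0.90 × 250 × 280 = 63.0 kN.
Governing: min(155.8, 244.8, 63.0) = 63.0 kN → gross-section yield.

63.0 kN (gross-section yield governs)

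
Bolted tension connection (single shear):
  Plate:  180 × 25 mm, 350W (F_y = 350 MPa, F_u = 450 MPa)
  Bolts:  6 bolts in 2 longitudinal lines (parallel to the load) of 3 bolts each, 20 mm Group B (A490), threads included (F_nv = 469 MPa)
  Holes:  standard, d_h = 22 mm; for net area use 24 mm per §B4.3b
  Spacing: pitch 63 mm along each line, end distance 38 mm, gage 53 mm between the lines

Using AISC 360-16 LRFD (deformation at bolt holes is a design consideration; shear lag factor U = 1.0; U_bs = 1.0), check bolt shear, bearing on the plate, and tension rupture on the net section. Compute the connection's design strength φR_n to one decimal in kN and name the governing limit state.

Bolt shear: A_b = π(20)²/4 = 314.16 mm². φR_n = 0.75 × 469 × 314.16 × 6 × 1 = 663.0 kN.
Bearing (25 mm plate, F_u = 450 MPa): end bolts L_c = 38 − 22/2 = 27, R_n = min(1.2×27×25×450, 2.4×20×25×450) = 364.5 kN/bolt; interior L_c = 63 − 22 = 41, R_n = 540 kN/bolt. φR_n = 0.75 × (2×364.5 + 4×540) = 2166.8 kN.
Tension rupture (net): A_n = (180 − 2×24)×25 = 3300 mm² (U = 1.0, A_e = A_n). φR_n = 0.75 × 450 × 3300 = 1113.8 kN.
Governing: min(663.0, 2166.8, 1113.8) = 663.0 kN → bolt shear.

663.0 kN (bolt shear governs)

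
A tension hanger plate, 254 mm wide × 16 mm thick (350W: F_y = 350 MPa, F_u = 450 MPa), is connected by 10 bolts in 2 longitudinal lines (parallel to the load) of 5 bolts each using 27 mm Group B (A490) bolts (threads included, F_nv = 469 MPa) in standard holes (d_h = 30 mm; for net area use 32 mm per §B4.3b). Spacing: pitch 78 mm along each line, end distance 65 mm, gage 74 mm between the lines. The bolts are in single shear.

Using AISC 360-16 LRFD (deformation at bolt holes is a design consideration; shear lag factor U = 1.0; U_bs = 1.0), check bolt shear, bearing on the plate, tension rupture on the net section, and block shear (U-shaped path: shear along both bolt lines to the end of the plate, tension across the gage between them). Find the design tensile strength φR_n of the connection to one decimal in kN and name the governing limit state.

Bolt shear: A_b = π(27)²/4 = 572.56 mm². φR_n = 0.75 × 469 × 572.56 × 10 × 1 = 2014.0 kN.
Bearing (16 mm plate, F_u = 450 MPa): end bolts L_c = 65 − 30/2 = 50, R_n = min(1.2×50×16×450, 2.4×27×16×450) = 432 kN/bolt; interior L_c = 78 − 30 = 48, R_n = 414.72 kN/bolt. φR_n = 0.75 × (2×432 + 8×414.72) = 3136.3 kN.
Tension rupture (net): A_n = (254 − 2×32)×16 = 3040 mm² (U = 1.0, A_e = A_n). φR_n = 0.75 × 450 × 3040 = 1026.0 kN.
Block shear: shear path 2×[65+4×78] = 2×377 mm, A_gv = 12064, A_nv = 2×(377 − 4.5×32)×16 = 7456 mm²; tension across gage: (74 − 1×32)×16 = 672 mm². R_n = min(0.6×450×7456, 0.6×350×12064) + 1.0×450×672 = min(2013.1, 2533.4) + 302.4 = 2315.5 kN. φR_n = 0.75 × 2315.5 = 1736.6 kN.
Governing: min(2014.0, 3136.3, 1026.0, 1736.6) = 1026.0 kN → net-section rupture.

1026.0 kN (net-section rupture governs)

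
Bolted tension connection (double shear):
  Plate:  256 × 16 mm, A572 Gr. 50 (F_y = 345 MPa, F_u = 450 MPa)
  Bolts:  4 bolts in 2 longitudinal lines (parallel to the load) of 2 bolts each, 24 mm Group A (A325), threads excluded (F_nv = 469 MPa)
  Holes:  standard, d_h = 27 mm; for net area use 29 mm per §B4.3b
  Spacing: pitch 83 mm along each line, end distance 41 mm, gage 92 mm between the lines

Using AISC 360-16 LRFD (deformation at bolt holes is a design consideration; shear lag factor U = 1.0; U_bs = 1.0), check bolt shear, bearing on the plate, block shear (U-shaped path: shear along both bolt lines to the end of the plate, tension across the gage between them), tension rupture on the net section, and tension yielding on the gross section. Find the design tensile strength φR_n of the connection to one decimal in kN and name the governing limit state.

861.8 kN (block shear governs)

Bolt shear: A_b = π(24)²/4 = 452.39 mm². φR_n = 0.75 × 469 × 452.39 × 4 × 2 = 1273.0 kN.
Bearing (16 mm plate, F_u = 450 MPa): end bolts L_c = 41 − 27/2 = 27.5, R_n = min(1.2×27.5×16×450, 2.4×24×16×450) = 237.6 kN/bolt; interior L_c = 83 − 27 = 56, R_n = 414.72 kN/bolt. φR_n = 0.75 × (2×237.6 + 2×414.72) = 978.5 kN.
Block shear: shear path 2×[41+1×83] = 2×124 mm, A_gv = 3968, A_nv = 2×(124 − 1.5×29)×16 = 2576 mm²; tension across gage: (92 − 1×29)×16 = 1008 mm². R_n = min(0.6×450×2576, 0.6×345×3968) + 1.0×450×1008 = min(695.52, 821.38) + 453.6 = 1149.1 kN. φR_n = 0.75 × 1149.1 = 861.8 kN.
Tension rupture (net): A_n = (256 − 2×29)×16 = 3168 mm² (U = 1.0, A_e = A_n). φR_n = 0.75 × 450 × 3168 = 1069.2 kN.
Tension yield (gross): A_g = 256×16 = 4096 mm². φR_n = 0.90 × 345 × 4096 = 1271.8 kN.
Governing: min(1273.0, 978.5, 861.8, 1069.2, 1271.8) = 861.8 kN → block shear.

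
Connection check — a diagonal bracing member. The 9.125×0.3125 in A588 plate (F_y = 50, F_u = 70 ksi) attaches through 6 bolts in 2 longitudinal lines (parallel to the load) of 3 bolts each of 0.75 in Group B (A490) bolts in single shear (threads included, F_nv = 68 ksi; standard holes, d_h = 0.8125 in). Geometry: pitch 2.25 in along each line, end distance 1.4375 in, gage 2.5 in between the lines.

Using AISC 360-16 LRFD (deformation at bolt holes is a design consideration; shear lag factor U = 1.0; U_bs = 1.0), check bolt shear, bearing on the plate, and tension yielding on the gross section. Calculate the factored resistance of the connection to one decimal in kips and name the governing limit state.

Bolt shear: A_b = π(0.75)²/4 = 0.44179 in². φR_n = 0.75 × 68 × 0.44179 × 6 × 1 = 135.2 kips.
Bearing (0.3125 in plate, F_u = 70 ksi): end bolts L_c = 1.4375 − 0.8125/2 = 1.03125, R_n = min(1.2×1.03125×0.3125×70, 2.4×0.75×0.3125×70) = 27.07 kips/bolt; interior L_c = 2.25 − 0.8125 = 1.4375, R_n = 37.734 kips/bolt. φR_n = 0.75 × (2×27.07 + 4×37.734) = 153.8 kips.
Tension yield (gross): A_g = 9.125×0.3125 = 2.8516 in². φR_n = 0.90 × 50 × 2.8516 = 128.3 kips.
Governing: min(135.2, 153.8, 128.3) = 128.3 kips → gross-section yield.

128.3 kips (gross-section yield governs)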